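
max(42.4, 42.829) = 42.829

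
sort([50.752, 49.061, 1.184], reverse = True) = [50.752, 49.061, 1.184]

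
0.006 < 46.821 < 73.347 True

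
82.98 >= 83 False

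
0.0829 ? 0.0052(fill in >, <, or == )>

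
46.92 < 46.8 False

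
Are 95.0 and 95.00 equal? Yes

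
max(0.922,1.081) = 1.081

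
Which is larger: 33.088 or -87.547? 33.088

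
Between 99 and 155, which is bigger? 155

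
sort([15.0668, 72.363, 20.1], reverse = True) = [72.363, 20.1, 15.0668]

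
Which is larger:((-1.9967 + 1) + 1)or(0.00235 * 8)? (0.00235 * 8)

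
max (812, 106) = 812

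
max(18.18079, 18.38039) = 18.38039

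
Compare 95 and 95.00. They are equal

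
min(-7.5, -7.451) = -7.5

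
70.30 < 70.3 False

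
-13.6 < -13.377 True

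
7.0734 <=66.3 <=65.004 False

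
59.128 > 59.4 False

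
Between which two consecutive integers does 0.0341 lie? 0 and 1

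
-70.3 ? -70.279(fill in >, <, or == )<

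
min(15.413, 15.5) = 15.413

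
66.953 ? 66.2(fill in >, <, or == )>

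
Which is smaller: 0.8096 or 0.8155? 0.8096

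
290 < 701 True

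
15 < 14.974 False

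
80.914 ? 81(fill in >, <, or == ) <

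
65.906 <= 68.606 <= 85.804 True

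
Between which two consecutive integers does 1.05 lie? 1 and 2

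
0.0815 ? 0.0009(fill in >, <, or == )>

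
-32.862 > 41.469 False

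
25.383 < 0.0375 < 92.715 False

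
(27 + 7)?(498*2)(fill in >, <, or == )<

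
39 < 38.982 False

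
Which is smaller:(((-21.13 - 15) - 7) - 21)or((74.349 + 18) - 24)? (((-21.13 - 15) - 7) - 21)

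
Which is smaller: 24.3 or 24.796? 24.3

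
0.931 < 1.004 True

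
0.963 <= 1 True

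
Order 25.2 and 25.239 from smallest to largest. 25.2, 25.239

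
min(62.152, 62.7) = 62.152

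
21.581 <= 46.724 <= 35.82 False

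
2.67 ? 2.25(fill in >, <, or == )>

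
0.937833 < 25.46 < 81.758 True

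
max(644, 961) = 961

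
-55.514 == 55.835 False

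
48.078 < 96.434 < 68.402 False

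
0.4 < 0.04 False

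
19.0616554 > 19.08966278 False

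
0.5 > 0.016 True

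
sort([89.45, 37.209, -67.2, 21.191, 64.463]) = [-67.2, 21.191, 37.209, 64.463, 89.45]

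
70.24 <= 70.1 False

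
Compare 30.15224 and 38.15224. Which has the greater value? 38.15224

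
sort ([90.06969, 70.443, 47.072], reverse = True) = [90.06969, 70.443, 47.072]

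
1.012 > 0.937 True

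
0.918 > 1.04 False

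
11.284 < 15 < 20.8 True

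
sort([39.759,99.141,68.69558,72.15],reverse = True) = [99.141,72.15,68.69558,39.759]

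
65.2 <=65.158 False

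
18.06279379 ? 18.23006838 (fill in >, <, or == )<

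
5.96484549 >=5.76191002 True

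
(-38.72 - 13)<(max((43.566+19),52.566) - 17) True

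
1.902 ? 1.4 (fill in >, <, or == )>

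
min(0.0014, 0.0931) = 0.0014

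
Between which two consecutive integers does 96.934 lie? 96 and 97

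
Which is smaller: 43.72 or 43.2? 43.2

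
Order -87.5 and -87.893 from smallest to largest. -87.893, -87.5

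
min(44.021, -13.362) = -13.362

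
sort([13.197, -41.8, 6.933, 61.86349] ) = [-41.8, 6.933, 13.197, 61.86349]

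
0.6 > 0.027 True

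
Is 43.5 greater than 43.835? No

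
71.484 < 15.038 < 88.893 False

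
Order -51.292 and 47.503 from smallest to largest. -51.292, 47.503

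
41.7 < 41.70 False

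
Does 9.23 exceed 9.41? No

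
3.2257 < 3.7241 True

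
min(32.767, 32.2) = 32.2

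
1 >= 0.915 True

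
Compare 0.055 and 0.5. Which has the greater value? 0.5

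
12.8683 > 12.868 True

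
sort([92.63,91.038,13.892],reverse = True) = [92.63,91.038,13.892]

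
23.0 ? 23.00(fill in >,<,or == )==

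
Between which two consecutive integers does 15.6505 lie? 15 and 16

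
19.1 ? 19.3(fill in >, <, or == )<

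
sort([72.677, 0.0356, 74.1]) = [0.0356, 72.677, 74.1]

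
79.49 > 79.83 False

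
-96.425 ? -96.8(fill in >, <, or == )>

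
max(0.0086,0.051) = 0.051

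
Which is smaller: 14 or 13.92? 13.92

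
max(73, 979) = 979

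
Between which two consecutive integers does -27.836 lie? -28 and -27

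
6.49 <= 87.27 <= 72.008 False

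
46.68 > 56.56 False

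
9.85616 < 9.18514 False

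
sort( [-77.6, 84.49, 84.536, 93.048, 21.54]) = [-77.6, 21.54, 84.49, 84.536, 93.048]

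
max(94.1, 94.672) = 94.672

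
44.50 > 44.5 False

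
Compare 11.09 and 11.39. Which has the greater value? 11.39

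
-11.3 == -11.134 False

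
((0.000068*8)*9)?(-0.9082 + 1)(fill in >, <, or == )<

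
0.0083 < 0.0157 True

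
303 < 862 True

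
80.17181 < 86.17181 True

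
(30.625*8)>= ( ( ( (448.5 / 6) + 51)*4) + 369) False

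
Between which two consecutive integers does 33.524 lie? 33 and 34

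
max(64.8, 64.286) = 64.8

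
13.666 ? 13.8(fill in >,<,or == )<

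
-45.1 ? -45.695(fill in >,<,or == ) >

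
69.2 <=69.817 True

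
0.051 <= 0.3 True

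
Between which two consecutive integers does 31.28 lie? 31 and 32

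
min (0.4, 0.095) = 0.095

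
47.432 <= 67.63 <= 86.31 True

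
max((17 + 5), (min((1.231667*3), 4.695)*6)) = 22.170006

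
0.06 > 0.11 False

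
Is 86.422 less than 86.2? No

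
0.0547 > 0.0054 True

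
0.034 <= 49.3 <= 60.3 True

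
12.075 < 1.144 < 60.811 False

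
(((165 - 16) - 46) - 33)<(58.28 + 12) True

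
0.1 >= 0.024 True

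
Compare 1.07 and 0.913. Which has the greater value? 1.07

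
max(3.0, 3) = 3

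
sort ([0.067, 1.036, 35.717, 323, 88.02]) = [0.067, 1.036, 35.717, 88.02, 323]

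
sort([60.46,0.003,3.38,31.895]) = [0.003,3.38,31.895,60.46]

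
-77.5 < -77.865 False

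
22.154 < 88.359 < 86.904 False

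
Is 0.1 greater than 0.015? Yes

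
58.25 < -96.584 False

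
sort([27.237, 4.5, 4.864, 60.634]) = [4.5, 4.864, 27.237, 60.634]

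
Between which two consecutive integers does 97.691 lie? 97 and 98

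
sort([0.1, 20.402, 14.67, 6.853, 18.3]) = [0.1, 6.853, 14.67, 18.3, 20.402]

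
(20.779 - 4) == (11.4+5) False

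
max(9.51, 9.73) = 9.73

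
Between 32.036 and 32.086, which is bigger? 32.086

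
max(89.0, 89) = 89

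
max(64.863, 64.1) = 64.863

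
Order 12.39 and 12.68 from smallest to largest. 12.39, 12.68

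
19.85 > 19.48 True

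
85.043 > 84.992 True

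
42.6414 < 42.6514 True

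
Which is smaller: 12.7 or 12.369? 12.369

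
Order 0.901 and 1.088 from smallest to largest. 0.901, 1.088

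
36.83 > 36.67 True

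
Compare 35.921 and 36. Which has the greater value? 36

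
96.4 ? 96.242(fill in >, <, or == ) >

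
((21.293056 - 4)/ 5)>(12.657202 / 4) True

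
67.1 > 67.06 True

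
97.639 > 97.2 True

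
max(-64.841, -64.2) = -64.2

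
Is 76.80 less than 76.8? No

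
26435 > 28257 False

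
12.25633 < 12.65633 True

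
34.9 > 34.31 True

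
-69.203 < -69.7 False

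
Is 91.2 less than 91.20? No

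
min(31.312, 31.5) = 31.312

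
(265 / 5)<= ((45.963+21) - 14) False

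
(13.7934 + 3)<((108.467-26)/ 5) False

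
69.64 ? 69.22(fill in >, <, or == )>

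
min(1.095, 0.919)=0.919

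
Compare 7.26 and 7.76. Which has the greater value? 7.76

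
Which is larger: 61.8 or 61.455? 61.8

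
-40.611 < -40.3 True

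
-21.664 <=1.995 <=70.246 True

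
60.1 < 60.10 False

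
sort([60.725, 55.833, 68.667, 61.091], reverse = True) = [68.667, 61.091, 60.725, 55.833]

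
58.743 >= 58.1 True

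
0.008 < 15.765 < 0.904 False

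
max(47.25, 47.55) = 47.55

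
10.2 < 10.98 True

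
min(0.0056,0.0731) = 0.0056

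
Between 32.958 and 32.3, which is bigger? 32.958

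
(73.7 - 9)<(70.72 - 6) True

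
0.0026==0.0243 False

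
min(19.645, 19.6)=19.6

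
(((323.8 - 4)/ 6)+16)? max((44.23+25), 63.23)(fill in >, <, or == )>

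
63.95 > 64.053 False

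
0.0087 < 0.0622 True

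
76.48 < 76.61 True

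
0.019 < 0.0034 False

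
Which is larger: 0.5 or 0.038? 0.5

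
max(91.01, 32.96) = 91.01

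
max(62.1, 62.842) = 62.842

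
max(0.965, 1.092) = 1.092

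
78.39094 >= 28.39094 True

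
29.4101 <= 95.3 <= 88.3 False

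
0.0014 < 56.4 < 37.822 False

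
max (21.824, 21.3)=21.824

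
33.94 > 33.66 True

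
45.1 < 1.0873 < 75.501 False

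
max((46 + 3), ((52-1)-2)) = 49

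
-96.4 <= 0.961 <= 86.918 True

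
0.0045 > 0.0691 False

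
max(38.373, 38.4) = 38.4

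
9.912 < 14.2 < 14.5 True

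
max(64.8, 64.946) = 64.946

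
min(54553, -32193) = -32193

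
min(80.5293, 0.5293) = 0.5293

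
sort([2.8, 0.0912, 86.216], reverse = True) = [86.216, 2.8, 0.0912]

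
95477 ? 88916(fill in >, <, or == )>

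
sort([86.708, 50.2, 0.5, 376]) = [0.5, 50.2, 86.708, 376]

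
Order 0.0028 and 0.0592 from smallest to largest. 0.0028,0.0592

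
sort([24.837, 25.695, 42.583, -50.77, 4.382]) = [-50.77, 4.382, 24.837, 25.695, 42.583]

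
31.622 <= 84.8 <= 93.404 True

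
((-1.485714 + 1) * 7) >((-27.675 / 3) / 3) False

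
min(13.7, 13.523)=13.523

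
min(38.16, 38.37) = 38.16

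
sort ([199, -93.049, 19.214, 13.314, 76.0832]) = [-93.049, 13.314, 19.214, 76.0832, 199]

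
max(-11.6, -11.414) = -11.414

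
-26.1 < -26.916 False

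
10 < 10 False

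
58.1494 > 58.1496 False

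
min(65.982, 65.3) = 65.3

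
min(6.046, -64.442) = -64.442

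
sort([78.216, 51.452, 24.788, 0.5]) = [0.5, 24.788, 51.452, 78.216]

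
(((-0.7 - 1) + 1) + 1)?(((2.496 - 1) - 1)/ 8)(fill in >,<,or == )>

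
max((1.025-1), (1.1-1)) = 0.1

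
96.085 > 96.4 False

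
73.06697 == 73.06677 False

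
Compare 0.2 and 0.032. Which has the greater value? 0.2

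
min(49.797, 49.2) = 49.2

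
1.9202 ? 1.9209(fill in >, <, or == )<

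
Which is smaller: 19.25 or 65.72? 19.25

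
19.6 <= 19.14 False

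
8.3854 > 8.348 True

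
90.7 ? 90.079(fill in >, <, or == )>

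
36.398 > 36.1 True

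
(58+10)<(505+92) True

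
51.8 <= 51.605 False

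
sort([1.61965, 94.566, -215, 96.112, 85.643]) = [-215, 1.61965, 85.643, 94.566, 96.112]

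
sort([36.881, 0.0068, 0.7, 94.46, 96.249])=[0.0068, 0.7, 36.881, 94.46, 96.249]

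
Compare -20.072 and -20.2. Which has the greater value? -20.072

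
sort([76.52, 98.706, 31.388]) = [31.388, 76.52, 98.706]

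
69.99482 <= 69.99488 True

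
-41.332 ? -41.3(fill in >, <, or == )<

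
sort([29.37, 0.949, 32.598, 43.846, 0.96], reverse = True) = [43.846, 32.598, 29.37, 0.96, 0.949]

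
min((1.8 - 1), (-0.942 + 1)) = 0.058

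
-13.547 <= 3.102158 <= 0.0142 False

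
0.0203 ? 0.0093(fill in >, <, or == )>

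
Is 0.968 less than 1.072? Yes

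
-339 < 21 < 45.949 True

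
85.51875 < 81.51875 False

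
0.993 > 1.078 False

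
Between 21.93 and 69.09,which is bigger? 69.09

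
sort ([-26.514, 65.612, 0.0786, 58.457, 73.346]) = [-26.514, 0.0786, 58.457, 65.612, 73.346]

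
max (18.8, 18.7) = 18.8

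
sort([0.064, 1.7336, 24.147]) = [0.064, 1.7336, 24.147]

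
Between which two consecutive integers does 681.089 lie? 681 and 682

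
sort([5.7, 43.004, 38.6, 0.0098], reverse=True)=[43.004, 38.6, 5.7, 0.0098]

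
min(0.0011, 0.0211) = 0.0011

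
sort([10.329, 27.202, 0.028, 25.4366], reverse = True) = [27.202, 25.4366, 10.329, 0.028]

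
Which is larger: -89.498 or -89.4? -89.4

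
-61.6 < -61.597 True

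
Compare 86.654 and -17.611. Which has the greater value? 86.654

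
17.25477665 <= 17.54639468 True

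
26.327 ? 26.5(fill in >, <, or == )<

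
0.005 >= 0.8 False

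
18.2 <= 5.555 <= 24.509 False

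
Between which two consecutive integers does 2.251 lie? 2 and 3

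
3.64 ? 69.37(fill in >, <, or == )<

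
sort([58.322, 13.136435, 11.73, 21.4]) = [11.73, 13.136435, 21.4, 58.322]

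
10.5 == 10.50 True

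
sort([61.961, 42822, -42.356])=[-42.356, 61.961, 42822]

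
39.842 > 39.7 True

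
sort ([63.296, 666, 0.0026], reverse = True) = [666, 63.296, 0.0026]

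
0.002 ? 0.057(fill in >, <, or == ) <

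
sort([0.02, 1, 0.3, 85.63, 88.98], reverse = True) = [88.98, 85.63, 1, 0.3, 0.02]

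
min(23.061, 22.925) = 22.925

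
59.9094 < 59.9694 True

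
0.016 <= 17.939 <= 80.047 True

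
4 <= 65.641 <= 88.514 True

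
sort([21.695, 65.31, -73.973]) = [-73.973, 21.695, 65.31]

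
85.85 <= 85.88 True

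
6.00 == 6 True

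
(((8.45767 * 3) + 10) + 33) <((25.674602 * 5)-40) True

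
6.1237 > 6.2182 False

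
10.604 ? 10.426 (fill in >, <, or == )>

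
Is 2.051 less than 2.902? Yes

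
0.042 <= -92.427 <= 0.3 False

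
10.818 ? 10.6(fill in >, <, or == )>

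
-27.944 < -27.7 True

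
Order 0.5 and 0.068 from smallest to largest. 0.068, 0.5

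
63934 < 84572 True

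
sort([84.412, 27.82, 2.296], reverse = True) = [84.412, 27.82, 2.296]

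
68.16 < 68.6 True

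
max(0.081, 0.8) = 0.8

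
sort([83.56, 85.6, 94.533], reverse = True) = [94.533, 85.6, 83.56]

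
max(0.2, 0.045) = 0.2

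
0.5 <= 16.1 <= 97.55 True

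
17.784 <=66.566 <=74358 True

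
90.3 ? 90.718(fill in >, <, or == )<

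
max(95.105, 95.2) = 95.2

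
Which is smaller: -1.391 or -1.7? -1.7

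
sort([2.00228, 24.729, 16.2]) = [2.00228, 16.2, 24.729]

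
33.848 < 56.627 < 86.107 True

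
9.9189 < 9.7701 False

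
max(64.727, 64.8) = 64.8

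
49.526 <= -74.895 False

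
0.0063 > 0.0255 False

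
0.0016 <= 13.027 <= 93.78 True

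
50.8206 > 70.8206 False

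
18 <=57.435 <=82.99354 True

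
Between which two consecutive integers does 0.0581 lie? 0 and 1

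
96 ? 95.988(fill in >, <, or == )>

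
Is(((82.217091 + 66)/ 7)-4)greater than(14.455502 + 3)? No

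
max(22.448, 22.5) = 22.5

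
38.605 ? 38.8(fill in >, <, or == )<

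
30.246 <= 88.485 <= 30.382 False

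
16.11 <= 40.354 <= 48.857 True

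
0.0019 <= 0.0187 True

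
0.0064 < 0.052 True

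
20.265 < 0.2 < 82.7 False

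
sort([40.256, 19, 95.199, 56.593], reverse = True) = [95.199, 56.593, 40.256, 19]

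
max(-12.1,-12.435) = -12.1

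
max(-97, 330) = 330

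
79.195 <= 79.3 True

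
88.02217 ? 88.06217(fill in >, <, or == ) <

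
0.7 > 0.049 True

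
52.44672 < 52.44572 False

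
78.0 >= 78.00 True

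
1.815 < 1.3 False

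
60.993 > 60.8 True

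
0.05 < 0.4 True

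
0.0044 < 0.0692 True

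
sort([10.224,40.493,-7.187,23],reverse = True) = [40.493,23,10.224,-7.187]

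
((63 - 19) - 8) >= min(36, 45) True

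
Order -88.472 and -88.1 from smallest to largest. -88.472, -88.1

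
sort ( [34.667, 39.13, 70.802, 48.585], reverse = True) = [70.802, 48.585, 39.13, 34.667]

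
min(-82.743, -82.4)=-82.743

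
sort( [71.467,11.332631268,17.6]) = [11.332631268,17.6,71.467]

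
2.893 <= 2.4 False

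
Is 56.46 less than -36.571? No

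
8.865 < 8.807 False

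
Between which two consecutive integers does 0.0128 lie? 0 and 1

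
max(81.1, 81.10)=81.10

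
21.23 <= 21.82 True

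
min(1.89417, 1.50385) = 1.50385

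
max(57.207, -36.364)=57.207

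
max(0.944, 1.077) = 1.077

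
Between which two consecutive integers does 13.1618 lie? 13 and 14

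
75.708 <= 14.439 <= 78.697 False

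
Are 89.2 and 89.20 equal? Yes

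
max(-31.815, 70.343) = 70.343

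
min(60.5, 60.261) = 60.261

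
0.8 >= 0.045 True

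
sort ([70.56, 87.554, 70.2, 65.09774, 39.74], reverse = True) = [87.554, 70.56, 70.2, 65.09774, 39.74]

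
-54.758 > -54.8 True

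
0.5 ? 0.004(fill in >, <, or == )>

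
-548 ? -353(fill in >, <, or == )<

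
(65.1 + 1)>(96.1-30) False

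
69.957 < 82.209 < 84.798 True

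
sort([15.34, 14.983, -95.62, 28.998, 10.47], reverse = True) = [28.998, 15.34, 14.983, 10.47, -95.62]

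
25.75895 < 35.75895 True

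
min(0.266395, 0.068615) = 0.068615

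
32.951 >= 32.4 True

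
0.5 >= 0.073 True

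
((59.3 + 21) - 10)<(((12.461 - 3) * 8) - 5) True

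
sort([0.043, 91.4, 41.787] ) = [0.043, 41.787, 91.4]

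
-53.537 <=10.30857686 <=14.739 True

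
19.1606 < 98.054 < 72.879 False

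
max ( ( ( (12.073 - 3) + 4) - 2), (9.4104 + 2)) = 11.4104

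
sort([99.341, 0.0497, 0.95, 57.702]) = [0.0497, 0.95, 57.702, 99.341]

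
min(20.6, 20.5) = 20.5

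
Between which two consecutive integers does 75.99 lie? 75 and 76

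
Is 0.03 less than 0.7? Yes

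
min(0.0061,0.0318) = 0.0061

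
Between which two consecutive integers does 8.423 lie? 8 and 9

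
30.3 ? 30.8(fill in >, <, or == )<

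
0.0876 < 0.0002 False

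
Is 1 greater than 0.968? Yes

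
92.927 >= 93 False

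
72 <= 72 True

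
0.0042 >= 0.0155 False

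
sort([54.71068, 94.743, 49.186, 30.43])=[30.43, 49.186, 54.71068, 94.743]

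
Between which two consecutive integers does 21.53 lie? 21 and 22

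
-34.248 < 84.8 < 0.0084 False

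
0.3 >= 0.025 True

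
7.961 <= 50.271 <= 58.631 True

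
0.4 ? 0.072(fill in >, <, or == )>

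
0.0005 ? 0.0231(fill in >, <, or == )<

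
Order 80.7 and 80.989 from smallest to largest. 80.7, 80.989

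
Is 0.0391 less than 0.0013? No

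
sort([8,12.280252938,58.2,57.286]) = [8,12.280252938,57.286,58.2]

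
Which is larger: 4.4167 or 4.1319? 4.4167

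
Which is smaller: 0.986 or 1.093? 0.986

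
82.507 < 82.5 False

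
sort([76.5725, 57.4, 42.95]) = [42.95, 57.4, 76.5725]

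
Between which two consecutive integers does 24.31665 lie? 24 and 25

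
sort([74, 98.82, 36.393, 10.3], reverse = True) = [98.82, 74, 36.393, 10.3]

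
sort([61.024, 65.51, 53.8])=[53.8, 61.024, 65.51]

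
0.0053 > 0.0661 False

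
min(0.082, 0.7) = 0.082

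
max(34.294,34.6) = 34.6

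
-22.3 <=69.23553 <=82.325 True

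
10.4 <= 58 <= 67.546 True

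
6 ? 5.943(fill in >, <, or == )>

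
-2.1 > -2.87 True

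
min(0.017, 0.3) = 0.017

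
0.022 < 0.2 True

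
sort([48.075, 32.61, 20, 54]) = [20, 32.61, 48.075, 54]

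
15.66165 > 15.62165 True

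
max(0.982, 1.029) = 1.029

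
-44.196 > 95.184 False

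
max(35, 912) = 912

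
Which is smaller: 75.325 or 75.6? 75.325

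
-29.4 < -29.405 False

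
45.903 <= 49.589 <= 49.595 True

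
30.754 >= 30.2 True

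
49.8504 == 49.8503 False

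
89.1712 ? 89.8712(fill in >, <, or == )<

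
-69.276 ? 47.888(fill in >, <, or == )<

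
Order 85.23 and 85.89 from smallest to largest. 85.23, 85.89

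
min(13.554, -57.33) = -57.33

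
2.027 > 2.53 False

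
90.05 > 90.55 False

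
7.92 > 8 False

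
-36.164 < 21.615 True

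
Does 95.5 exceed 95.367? Yes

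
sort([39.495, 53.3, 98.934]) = [39.495, 53.3, 98.934]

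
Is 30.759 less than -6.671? No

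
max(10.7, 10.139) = 10.7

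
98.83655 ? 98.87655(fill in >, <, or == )<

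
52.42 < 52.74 True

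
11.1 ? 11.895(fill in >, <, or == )<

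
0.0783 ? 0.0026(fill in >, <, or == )>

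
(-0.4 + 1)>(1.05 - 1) True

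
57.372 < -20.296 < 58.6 False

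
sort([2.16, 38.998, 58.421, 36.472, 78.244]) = [2.16, 36.472, 38.998, 58.421, 78.244]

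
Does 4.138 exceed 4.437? No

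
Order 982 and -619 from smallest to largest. -619, 982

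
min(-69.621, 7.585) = -69.621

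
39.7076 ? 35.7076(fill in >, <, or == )>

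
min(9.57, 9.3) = 9.3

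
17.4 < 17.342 False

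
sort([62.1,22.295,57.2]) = [22.295,57.2,62.1]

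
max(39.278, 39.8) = 39.8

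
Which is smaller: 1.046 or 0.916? 0.916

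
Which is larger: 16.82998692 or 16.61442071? 16.82998692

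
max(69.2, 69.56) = 69.56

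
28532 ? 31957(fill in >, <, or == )<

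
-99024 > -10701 False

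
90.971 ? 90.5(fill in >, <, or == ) >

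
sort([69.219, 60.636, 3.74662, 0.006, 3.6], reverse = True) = [69.219, 60.636, 3.74662, 3.6, 0.006]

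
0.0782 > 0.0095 True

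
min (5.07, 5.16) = 5.07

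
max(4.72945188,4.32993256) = 4.72945188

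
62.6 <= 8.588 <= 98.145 False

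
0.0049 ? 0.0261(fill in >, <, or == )<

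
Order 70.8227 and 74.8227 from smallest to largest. 70.8227, 74.8227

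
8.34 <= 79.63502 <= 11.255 False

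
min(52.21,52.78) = 52.21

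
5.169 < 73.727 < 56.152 False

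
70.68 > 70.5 True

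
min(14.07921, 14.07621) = 14.07621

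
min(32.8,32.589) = 32.589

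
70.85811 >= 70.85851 False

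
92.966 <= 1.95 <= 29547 False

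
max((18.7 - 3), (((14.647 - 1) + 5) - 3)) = 15.7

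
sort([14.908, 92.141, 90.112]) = [14.908, 90.112, 92.141]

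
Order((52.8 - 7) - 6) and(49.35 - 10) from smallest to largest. (49.35 - 10), ((52.8 - 7) - 6)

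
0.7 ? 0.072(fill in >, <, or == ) >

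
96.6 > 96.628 False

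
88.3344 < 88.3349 True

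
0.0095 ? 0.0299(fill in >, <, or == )<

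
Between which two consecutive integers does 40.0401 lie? 40 and 41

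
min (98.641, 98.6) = 98.6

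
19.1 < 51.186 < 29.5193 False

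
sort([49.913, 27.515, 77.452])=[27.515, 49.913, 77.452]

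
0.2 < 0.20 False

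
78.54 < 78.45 False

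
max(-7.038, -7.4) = -7.038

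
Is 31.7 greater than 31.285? Yes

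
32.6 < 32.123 False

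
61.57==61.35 False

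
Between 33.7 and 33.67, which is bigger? 33.7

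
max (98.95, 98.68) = 98.95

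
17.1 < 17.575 True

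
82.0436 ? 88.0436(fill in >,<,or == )<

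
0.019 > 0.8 False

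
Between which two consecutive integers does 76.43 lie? 76 and 77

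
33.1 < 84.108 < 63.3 False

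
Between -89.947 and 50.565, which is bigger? 50.565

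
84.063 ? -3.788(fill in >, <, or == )>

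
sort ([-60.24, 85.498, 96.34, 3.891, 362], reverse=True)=[362, 96.34, 85.498, 3.891, -60.24]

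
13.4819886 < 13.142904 False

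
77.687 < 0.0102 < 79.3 False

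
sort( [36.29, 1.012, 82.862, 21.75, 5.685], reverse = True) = [82.862, 36.29, 21.75, 5.685, 1.012]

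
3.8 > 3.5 True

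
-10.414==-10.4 False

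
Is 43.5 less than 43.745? Yes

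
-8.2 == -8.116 False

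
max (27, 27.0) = 27.0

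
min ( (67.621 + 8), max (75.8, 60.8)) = 75.621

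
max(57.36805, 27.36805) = 57.36805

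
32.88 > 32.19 True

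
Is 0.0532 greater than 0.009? Yes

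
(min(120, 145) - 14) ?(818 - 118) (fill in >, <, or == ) <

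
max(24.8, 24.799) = 24.8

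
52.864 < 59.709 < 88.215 True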